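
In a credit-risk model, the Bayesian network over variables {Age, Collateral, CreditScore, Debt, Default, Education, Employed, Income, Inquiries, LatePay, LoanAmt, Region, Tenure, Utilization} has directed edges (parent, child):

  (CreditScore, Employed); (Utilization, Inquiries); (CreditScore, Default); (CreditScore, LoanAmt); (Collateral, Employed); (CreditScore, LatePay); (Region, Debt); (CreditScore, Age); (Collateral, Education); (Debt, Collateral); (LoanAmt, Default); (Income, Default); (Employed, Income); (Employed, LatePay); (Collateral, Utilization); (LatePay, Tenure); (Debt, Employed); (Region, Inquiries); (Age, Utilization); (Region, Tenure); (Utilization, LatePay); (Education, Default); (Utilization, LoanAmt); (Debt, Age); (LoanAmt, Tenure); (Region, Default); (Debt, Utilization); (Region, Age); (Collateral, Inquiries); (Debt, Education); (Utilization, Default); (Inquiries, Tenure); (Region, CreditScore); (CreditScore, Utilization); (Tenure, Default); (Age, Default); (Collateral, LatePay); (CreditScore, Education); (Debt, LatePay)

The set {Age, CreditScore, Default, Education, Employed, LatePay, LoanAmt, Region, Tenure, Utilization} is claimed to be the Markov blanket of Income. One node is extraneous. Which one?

LatePay

A node's Markov blanket = Pa ∪ Ch ∪ (parents of Ch other than the node itself).
Parents of Income: Employed.
Income's children: Default.
Other parents of Income's children:
  parents(Default) \ {Income} = {Age, CreditScore, Education, LoanAmt, Region, Tenure, Utilization}.
MB(Income) = {Age, CreditScore, Default, Education, Employed, LoanAmt, Region, Tenure, Utilization}.
LatePay is neither a parent, child, nor co-parent of Income, so it does not belong.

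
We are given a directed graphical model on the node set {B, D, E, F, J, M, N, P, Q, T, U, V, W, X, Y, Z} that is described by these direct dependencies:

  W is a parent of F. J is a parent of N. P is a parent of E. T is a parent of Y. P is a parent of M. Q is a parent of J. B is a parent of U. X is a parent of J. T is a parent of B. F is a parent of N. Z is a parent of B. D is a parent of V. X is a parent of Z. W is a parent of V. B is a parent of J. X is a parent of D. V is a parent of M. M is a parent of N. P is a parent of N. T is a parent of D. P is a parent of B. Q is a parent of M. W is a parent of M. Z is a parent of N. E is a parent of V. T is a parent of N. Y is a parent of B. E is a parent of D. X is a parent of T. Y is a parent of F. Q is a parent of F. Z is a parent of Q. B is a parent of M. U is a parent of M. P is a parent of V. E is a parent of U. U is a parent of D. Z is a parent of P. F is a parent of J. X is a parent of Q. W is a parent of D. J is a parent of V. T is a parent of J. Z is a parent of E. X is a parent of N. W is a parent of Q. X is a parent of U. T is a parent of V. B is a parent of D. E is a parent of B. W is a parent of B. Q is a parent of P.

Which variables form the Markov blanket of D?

{B, E, J, P, T, U, V, W, X}

Parents of D: B, E, T, U, W, X.
Children of D: V.
Co-parents of D (other parents of its children):
  V: E, J, P, T, W
Taking the union gives {B, E, J, P, T, U, V, W, X}.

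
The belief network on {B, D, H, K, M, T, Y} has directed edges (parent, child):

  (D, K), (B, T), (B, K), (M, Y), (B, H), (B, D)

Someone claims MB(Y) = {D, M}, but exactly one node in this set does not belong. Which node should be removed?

D

The Markov blanket of a node is its parents, its children, and the other parents of its children.
Y has no children.
Y has parent M.
With no children, Y has no spouses; the co-parent set is empty.
MB(Y) = {M}.
D is neither a parent, child, nor co-parent of Y, so it does not belong.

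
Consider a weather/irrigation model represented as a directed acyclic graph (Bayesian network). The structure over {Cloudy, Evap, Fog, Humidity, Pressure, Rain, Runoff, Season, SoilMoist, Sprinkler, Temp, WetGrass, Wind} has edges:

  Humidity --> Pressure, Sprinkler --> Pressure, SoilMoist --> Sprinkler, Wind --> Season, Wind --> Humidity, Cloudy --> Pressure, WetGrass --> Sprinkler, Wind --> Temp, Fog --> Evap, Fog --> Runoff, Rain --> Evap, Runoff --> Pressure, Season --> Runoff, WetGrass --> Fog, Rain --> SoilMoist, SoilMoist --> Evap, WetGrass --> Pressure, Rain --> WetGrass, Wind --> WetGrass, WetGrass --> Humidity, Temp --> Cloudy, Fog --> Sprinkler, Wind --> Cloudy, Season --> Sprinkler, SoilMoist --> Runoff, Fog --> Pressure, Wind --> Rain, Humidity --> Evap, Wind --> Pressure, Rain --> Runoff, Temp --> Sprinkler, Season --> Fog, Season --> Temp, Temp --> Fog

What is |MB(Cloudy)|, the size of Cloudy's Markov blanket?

8

Cloudy has parents Temp, Wind.
Children of Cloudy: Pressure.
Other parents of Cloudy's children:
  Pressure: Fog, Humidity, Runoff, Sprinkler, WetGrass, Wind
MB(Cloudy) = {Fog, Humidity, Pressure, Runoff, Sprinkler, Temp, WetGrass, Wind}, which has 8 nodes.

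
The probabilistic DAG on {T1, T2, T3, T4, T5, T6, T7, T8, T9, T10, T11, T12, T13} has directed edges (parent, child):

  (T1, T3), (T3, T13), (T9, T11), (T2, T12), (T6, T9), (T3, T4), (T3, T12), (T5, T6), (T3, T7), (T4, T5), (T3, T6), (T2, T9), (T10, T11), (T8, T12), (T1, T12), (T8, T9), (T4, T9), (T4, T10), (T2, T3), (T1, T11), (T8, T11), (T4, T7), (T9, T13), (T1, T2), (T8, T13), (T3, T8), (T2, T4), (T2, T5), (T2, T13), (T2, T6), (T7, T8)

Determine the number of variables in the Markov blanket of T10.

Children of T10: T11.
Pa(T10) = {T4}.
Other parents of T10's children:
  T11 also has parents T1, T8, T9.
MB(T10) = {T1, T4, T8, T9, T11}, which has 5 nodes.

5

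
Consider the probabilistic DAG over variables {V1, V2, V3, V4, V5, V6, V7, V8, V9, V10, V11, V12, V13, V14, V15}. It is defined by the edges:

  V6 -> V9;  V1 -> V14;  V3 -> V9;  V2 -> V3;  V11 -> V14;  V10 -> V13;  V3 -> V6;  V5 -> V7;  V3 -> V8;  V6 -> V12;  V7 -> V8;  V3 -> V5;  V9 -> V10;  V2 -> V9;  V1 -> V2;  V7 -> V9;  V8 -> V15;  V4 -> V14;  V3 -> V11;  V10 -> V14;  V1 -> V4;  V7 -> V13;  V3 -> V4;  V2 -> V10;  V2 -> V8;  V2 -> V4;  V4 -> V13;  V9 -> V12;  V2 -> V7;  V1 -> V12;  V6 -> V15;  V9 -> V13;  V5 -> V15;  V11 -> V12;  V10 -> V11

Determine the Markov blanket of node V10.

{V1, V2, V3, V4, V7, V9, V11, V13, V14}

By definition, MB(V10) is built from V10's parents, V10's children, and the co-parents of V10.
V10's parents: V2, V9.
Children of V10: V11, V13, V14.
Other parents of V10's children:
  parents(V11) \ {V10} = {V3}.
  parents(V13) \ {V10} = {V4, V7, V9}.
  V14 also has parents V1, V4, V11.
Taking the union gives {V1, V2, V3, V4, V7, V9, V11, V13, V14}.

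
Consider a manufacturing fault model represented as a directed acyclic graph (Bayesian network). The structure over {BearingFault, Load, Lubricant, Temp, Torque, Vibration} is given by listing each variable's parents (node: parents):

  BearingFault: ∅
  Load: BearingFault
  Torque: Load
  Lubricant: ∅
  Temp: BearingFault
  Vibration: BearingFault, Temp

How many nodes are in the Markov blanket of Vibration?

2

Vibration has parents BearingFault, Temp.
Vibration has no children.
Vibration has no children, so there are no co-parents.
MB(Vibration) = {BearingFault, Temp}, which has 2 nodes.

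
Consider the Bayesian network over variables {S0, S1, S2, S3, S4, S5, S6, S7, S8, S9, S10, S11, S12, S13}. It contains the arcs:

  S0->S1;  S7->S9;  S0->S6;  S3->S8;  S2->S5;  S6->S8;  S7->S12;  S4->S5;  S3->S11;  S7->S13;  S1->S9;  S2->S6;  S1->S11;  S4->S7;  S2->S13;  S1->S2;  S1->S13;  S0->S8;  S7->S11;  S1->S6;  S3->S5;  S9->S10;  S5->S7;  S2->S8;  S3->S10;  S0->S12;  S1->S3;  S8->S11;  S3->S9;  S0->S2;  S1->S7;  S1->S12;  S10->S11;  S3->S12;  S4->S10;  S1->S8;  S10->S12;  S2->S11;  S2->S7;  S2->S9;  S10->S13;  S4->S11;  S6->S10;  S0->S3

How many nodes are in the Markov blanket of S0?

S0's children: S1, S2, S3, S6, S8, S12.
S0 has no parents.
For each child, the remaining parents (spouses of S0):
  S1: —
  S2: S1
  S3: S1
  S6: S1, S2
  S8: S1, S2, S3, S6
  S12: S1, S3, S7, S10
MB(S0) = {S1, S2, S3, S6, S7, S8, S10, S12}, which has 8 nodes.

8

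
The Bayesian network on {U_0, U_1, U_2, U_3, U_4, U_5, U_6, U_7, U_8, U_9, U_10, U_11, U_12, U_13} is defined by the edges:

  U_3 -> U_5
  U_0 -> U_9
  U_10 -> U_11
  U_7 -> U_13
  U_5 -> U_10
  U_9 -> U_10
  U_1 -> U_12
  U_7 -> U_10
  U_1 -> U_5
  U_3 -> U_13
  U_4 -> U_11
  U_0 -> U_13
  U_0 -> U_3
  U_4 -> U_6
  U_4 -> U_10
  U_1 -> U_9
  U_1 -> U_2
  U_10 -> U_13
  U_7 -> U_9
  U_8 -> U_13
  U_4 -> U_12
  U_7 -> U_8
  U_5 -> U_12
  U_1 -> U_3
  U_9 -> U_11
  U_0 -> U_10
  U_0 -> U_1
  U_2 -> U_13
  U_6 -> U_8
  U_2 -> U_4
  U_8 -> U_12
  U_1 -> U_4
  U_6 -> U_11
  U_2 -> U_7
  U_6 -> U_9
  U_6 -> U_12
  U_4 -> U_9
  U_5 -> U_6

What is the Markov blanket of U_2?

Pa(U_2) = {U_1}.
U_2 has children U_4, U_7, U_13.
Parents of each child, excluding U_2:
  parents(U_4) \ {U_2} = {U_1}.
  U_7 has no other parent.
  U_13 also has parents U_0, U_3, U_7, U_8, U_10.
Taking the union gives {U_0, U_1, U_3, U_4, U_7, U_8, U_10, U_13}.

{U_0, U_1, U_3, U_4, U_7, U_8, U_10, U_13}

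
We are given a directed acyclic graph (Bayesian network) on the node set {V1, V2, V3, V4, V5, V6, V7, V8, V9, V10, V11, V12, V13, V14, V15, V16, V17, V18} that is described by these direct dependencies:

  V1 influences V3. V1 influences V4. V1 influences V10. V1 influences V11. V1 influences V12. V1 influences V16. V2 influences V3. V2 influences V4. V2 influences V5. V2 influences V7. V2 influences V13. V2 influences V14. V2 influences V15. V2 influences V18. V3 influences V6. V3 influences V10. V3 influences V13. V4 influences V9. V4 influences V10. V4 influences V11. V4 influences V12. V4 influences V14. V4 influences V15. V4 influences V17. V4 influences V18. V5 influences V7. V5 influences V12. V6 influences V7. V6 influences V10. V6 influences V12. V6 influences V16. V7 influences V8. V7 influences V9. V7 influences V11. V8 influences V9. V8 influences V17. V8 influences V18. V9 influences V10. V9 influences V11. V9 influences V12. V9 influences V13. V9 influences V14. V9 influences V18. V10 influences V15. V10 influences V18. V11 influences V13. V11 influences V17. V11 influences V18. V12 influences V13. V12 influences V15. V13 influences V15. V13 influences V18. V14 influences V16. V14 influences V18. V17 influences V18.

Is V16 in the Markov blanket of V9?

By definition, MB(V9) is built from V9's parents, V9's children, and the co-parents of V9.
Ch(V9) = {V10, V11, V12, V13, V14, V18}.
V9 has parents V4, V7, V8.
For each child, the remaining parents (spouses of V9):
  V10: V1, V3, V4, V6
  V11: V1, V4, V7
  V12: V1, V4, V5, V6
  V13: V2, V3, V11, V12
  V14: V2, V4
  V18: V2, V4, V8, V10, V11, V13, V14, V17
MB(V9) = {V1, V2, V3, V4, V5, V6, V7, V8, V10, V11, V12, V13, V14, V17, V18}; V16 is not in this set.

No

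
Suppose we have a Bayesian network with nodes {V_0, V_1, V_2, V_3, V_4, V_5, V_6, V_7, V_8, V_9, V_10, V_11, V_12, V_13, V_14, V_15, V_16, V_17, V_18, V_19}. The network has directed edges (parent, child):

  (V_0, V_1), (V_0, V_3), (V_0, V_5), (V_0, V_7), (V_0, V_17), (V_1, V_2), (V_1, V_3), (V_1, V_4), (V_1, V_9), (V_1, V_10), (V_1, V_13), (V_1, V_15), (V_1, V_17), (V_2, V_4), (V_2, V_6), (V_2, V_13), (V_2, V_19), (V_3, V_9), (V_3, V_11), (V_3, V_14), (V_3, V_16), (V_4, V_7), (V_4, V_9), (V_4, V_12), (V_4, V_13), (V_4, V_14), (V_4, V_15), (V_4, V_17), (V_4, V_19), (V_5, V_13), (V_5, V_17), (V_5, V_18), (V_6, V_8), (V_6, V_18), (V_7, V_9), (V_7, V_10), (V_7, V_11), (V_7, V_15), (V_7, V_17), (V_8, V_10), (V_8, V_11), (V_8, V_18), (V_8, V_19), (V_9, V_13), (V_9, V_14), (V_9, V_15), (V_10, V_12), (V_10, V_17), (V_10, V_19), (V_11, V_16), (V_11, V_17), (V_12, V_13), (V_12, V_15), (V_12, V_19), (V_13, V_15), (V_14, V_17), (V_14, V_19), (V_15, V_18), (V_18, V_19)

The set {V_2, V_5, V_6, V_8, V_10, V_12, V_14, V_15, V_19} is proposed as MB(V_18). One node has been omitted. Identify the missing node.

By definition, MB(V_18) is built from V_18's parents, V_18's children, and the co-parents of V_18.
V_18's parents: V_5, V_6, V_8, V_15.
Ch(V_18) = {V_19}.
Co-parents of V_18 (other parents of its children):
  V_19 also has parents V_2, V_4, V_8, V_10, V_12, V_14.
MB(V_18) = {V_2, V_4, V_5, V_6, V_8, V_10, V_12, V_14, V_15, V_19}.
Comparing with the claimed set, V_4 is missing.

V_4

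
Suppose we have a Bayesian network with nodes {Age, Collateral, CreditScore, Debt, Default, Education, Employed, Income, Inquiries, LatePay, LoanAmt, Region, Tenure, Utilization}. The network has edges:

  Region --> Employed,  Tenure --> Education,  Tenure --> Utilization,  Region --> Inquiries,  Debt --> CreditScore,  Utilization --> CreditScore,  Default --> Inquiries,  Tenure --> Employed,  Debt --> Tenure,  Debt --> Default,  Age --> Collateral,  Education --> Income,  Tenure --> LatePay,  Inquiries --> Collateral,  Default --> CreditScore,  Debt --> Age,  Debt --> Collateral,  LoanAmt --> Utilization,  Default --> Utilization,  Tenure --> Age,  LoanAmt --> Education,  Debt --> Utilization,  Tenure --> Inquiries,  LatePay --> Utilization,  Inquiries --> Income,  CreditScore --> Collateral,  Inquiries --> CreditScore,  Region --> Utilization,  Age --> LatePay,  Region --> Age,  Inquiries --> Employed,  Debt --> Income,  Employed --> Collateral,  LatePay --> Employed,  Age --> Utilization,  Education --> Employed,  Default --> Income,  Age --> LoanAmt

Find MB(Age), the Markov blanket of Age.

{Collateral, CreditScore, Debt, Default, Employed, Inquiries, LatePay, LoanAmt, Region, Tenure, Utilization}

Pa(Age) = {Debt, Region, Tenure}.
Children of Age: Collateral, LatePay, LoanAmt, Utilization.
Co-parents of Age (other parents of its children):
  LoanAmt: —
  LatePay: Tenure
  Utilization: Debt, Default, LatePay, LoanAmt, Region, Tenure
  Collateral: CreditScore, Debt, Employed, Inquiries
Union: {Debt, Region, Tenure} ∪ {Collateral, LatePay, LoanAmt, Utilization} ∪ {CreditScore, Debt, Default, Employed, Inquiries, LatePay, LoanAmt, Region, Tenure} = {Collateral, CreditScore, Debt, Default, Employed, Inquiries, LatePay, LoanAmt, Region, Tenure, Utilization}.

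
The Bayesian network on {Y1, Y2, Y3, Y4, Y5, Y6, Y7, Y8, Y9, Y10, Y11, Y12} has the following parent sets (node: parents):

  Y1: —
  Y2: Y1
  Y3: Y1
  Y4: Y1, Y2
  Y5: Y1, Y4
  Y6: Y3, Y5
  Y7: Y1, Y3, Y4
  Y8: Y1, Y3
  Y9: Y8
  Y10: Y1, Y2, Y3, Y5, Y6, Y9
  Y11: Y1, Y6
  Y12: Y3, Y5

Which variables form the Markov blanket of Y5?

{Y1, Y2, Y3, Y4, Y6, Y9, Y10, Y12}

A node's Markov blanket = Pa ∪ Ch ∪ (parents of Ch other than the node itself).
Ch(Y5) = {Y6, Y10, Y12}.
Y5 has parents Y1, Y4.
Other parents of Y5's children:
  Y6 also has parent Y3.
  Y10's other parents are Y1, Y2, Y3, Y6, Y9.
  Y12's other parent is Y3.
Union: {Y1, Y4} ∪ {Y6, Y10, Y12} ∪ {Y1, Y2, Y3, Y6, Y9} = {Y1, Y2, Y3, Y4, Y6, Y9, Y10, Y12}.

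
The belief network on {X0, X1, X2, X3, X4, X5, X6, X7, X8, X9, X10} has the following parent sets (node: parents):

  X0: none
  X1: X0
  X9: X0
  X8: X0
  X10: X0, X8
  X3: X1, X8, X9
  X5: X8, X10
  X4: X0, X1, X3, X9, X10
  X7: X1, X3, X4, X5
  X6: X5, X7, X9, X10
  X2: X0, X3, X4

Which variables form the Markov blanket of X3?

{X0, X1, X2, X4, X5, X7, X8, X9, X10}

By definition, MB(X3) is built from X3's parents, X3's children, and the co-parents of X3.
Parents of X3: X1, X8, X9.
X3's children: X2, X4, X7.
For each child, the remaining parents (spouses of X3):
  parents(X4) \ {X3} = {X0, X1, X9, X10}.
  X7's other parents are X1, X4, X5.
  X2's other parents are X0, X4.
Union: {X1, X8, X9} ∪ {X2, X4, X7} ∪ {X0, X1, X4, X5, X9, X10} = {X0, X1, X2, X4, X5, X7, X8, X9, X10}.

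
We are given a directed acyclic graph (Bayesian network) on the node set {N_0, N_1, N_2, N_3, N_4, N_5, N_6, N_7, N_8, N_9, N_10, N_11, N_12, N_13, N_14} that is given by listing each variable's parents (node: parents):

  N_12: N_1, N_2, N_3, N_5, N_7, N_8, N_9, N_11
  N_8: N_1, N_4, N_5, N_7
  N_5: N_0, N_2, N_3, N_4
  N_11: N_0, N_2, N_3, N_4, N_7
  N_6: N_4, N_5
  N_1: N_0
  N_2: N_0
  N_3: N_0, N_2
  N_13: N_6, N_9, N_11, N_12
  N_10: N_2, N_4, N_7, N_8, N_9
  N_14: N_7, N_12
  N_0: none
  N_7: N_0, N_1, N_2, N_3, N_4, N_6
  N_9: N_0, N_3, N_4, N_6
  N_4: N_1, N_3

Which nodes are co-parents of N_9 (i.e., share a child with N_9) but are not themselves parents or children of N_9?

{N_1, N_2, N_5, N_7, N_8, N_11}

Children of N_9: N_10, N_12, N_13.
  N_10 also has parents N_2, N_4, N_7, N_8.
  parents(N_12) \ {N_9} = {N_1, N_2, N_3, N_5, N_7, N_8, N_11}.
  N_13 also has parents N_6, N_11, N_12.
Excluding nodes already adjacent to N_9 (N_0, N_3, N_4, N_6, N_10, N_12, N_13), the co-parent-only contribution is {N_1, N_2, N_5, N_7, N_8, N_11}.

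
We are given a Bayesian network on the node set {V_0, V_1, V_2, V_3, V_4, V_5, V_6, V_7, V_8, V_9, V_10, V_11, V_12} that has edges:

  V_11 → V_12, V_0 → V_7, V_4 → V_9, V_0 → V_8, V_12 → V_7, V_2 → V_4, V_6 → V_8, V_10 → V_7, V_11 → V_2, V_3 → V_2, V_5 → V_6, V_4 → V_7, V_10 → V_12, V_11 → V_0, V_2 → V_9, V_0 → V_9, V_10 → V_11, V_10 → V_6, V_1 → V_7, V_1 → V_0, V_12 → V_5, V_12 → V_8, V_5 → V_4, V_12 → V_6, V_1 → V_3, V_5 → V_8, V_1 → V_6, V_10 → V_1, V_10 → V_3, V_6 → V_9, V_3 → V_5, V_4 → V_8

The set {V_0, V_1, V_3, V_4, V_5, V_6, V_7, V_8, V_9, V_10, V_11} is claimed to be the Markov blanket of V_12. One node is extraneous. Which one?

V_9

Recall MB(v) = parents ∪ children ∪ spouses, where spouses are the other parents of v's children.
V_12's parents: V_10, V_11.
V_12 has children V_5, V_6, V_7, V_8.
Other parents of V_12's children:
  V_5 also has parent V_3.
  V_7's other parents are V_0, V_1, V_4, V_10.
  V_6 also has parents V_1, V_5, V_10.
  V_8 also has parents V_0, V_4, V_5, V_6.
MB(V_12) = {V_0, V_1, V_3, V_4, V_5, V_6, V_7, V_8, V_10, V_11}.
V_9 is neither a parent, child, nor co-parent of V_12, so it does not belong.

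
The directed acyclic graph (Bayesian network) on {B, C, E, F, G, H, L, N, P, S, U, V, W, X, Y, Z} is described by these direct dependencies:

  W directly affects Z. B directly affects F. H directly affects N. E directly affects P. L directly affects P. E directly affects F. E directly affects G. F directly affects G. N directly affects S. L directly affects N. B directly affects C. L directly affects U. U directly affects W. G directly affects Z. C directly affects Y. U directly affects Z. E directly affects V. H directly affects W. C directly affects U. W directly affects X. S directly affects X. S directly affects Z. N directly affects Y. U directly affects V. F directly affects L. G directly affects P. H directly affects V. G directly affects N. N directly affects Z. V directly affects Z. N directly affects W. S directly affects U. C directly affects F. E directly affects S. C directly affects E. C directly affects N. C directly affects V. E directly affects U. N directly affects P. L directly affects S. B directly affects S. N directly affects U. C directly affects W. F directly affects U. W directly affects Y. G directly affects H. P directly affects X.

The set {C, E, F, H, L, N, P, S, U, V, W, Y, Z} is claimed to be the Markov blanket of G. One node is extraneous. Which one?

By definition, MB(G) is built from G's parents, G's children, and the co-parents of G.
Pa(G) = {E, F}.
G has children H, N, P, Z.
Other parents of G's children:
  H: —
  N: C, H, L
  P: E, L, N
  Z: N, S, U, V, W
MB(G) = {C, E, F, H, L, N, P, S, U, V, W, Z}.
Y is neither a parent, child, nor co-parent of G, so it does not belong.

Y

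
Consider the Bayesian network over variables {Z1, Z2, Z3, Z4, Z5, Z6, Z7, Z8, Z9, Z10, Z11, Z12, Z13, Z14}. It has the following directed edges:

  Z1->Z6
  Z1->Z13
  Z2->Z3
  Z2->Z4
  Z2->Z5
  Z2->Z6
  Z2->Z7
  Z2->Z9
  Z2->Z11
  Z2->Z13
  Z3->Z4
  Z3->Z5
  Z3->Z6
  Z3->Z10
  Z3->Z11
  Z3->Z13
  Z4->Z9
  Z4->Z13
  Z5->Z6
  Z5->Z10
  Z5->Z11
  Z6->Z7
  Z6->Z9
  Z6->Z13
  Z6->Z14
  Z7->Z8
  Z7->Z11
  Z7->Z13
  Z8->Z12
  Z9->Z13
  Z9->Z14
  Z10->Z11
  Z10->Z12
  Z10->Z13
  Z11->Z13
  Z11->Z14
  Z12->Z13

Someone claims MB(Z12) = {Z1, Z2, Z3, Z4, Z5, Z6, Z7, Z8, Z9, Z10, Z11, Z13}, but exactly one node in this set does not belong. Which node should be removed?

The Markov blanket of a node is its parents, its children, and the other parents of its children.
Pa(Z12) = {Z8, Z10}.
Z12 has child Z13.
For each child, the remaining parents (spouses of Z12):
  Z13's other parents are Z1, Z2, Z3, Z4, Z6, Z7, Z9, Z10, Z11.
MB(Z12) = {Z1, Z2, Z3, Z4, Z6, Z7, Z8, Z9, Z10, Z11, Z13}.
Z5 is neither a parent, child, nor co-parent of Z12, so it does not belong.

Z5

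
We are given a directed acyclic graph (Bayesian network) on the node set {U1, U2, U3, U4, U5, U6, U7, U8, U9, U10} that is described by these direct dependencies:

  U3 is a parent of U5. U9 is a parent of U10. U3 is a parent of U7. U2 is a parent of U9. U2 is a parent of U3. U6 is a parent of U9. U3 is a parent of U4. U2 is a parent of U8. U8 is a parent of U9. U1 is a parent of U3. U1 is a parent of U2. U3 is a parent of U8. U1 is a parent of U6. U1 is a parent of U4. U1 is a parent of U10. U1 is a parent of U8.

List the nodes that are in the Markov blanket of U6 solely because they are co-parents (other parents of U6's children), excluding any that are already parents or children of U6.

Children of U6: U9.
  parents(U9) \ {U6} = {U2, U8}.
Excluding nodes already adjacent to U6 (U1, U9), the co-parent-only contribution is {U2, U8}.

{U2, U8}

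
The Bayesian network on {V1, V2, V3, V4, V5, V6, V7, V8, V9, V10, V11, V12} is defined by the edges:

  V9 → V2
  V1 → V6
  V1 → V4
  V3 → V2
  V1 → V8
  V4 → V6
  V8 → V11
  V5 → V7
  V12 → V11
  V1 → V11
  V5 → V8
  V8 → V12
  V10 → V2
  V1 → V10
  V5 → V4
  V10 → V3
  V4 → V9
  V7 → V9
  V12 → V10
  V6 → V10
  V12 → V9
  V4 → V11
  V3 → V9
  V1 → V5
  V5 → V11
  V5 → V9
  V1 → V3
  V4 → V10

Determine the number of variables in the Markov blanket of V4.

10

V4 has parents V1, V5.
V4 has children V6, V9, V10, V11.
For each child, the remaining parents (spouses of V4):
  V6: V1
  V10: V1, V6, V12
  V11: V1, V5, V8, V12
  V9: V3, V5, V7, V12
MB(V4) = {V1, V3, V5, V6, V7, V8, V9, V10, V11, V12}, which has 10 nodes.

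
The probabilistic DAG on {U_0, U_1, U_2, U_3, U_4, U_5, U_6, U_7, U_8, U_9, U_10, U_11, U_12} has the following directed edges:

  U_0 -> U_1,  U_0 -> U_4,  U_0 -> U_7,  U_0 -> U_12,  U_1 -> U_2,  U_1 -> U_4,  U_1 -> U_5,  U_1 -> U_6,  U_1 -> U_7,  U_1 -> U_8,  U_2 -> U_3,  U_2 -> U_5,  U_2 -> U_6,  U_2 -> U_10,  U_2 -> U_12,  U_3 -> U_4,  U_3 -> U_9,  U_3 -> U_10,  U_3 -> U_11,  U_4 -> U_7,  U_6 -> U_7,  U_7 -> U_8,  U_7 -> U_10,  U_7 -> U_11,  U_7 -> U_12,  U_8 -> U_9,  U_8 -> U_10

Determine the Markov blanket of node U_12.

{U_0, U_2, U_7}

Children of U_12: none.
U_12 has parents U_0, U_2, U_7.
U_12 has no children, so there are no co-parents.
Taking the union gives {U_0, U_2, U_7}.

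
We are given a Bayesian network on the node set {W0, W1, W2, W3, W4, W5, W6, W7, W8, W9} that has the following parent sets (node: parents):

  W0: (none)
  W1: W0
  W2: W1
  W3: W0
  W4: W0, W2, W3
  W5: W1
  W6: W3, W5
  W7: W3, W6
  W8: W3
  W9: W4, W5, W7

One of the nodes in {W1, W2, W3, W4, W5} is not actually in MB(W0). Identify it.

By definition, MB(W0) is built from W0's parents, W0's children, and the co-parents of W0.
Children of W0: W1, W3, W4.
Pa(W0) = {}.
Co-parents of W0 (other parents of its children):
  W1: no additional parents.
  W3 has no other parent.
  parents(W4) \ {W0} = {W2, W3}.
MB(W0) = {W1, W2, W3, W4}.
W5 is neither a parent, child, nor co-parent of W0, so it does not belong.

W5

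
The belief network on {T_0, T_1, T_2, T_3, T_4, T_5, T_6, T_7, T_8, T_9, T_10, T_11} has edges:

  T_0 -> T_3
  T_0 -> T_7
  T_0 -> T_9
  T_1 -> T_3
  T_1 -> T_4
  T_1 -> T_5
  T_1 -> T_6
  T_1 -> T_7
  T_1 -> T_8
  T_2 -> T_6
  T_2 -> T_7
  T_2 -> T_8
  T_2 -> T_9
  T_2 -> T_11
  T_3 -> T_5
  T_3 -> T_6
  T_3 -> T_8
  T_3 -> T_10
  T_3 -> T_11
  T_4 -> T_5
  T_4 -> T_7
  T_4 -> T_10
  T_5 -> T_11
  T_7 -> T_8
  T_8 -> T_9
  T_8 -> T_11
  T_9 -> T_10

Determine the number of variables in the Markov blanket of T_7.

6

Recall MB(v) = parents ∪ children ∪ spouses, where spouses are the other parents of v's children.
Parents of T_7: T_0, T_1, T_2, T_4.
T_7's children: T_8.
Co-parents of T_7 (other parents of its children):
  parents(T_8) \ {T_7} = {T_1, T_2, T_3}.
MB(T_7) = {T_0, T_1, T_2, T_3, T_4, T_8}, which has 6 nodes.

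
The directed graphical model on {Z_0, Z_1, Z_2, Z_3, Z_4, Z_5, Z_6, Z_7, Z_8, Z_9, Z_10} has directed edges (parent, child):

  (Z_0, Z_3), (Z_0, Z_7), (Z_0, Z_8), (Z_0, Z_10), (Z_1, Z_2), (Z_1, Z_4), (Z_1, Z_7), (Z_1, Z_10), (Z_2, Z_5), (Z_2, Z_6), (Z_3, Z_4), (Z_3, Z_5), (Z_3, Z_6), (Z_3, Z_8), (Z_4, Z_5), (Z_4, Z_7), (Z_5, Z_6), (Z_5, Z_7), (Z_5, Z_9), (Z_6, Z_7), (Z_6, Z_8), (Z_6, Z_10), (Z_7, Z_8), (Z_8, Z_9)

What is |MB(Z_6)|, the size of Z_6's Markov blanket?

9

Parents of Z_6: Z_2, Z_3, Z_5.
Z_6 has children Z_7, Z_8, Z_10.
Other parents of Z_6's children:
  Z_7 also has parents Z_0, Z_1, Z_4, Z_5.
  parents(Z_8) \ {Z_6} = {Z_0, Z_3, Z_7}.
  Z_10 also has parents Z_0, Z_1.
MB(Z_6) = {Z_0, Z_1, Z_2, Z_3, Z_4, Z_5, Z_7, Z_8, Z_10}, which has 9 nodes.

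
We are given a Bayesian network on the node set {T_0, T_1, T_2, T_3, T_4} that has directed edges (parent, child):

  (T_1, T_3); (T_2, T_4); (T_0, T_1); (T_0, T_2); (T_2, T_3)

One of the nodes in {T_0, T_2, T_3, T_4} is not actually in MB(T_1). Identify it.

T_4

Children of T_1: T_3.
Pa(T_1) = {T_0}.
Co-parents of T_1 (other parents of its children):
  T_3 also has parent T_2.
MB(T_1) = {T_0, T_2, T_3}.
T_4 is neither a parent, child, nor co-parent of T_1, so it does not belong.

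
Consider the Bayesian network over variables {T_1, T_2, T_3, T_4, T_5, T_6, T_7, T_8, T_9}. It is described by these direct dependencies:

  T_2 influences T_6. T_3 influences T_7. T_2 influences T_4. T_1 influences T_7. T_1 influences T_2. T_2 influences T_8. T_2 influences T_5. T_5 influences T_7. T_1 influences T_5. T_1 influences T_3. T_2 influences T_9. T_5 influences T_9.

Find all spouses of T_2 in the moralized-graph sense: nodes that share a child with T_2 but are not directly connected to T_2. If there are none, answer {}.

Children of T_2: T_4, T_5, T_6, T_8, T_9.
  T_4 has no other parent.
  T_5 also has parent T_1.
  T_6: no additional parents.
  T_8 has no other parent.
  parents(T_9) \ {T_2} = {T_5}.
Excluding nodes already adjacent to T_2 (T_1, T_4, T_5, T_6, T_8, T_9), the co-parent-only contribution is {}.

{}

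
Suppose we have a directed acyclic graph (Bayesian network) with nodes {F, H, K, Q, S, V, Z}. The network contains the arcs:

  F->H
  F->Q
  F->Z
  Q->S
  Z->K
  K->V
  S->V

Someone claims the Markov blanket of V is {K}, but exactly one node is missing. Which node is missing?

A node's Markov blanket = Pa ∪ Ch ∪ (parents of Ch other than the node itself).
Parents of V: K, S.
Ch(V) = {}.
V has no children, so there are no co-parents.
MB(V) = {K, S}.
Comparing with the claimed set, S is missing.

S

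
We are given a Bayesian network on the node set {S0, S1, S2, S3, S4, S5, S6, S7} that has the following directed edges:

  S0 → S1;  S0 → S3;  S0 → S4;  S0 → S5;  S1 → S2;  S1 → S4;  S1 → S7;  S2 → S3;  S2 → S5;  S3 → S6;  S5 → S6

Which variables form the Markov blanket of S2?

{S0, S1, S3, S5}

Pa(S2) = {S1}.
S2's children: S3, S5.
For each child, the remaining parents (spouses of S2):
  S3: S0
  S5: S0
So the Markov blanket of S2 is {S0, S1, S3, S5}.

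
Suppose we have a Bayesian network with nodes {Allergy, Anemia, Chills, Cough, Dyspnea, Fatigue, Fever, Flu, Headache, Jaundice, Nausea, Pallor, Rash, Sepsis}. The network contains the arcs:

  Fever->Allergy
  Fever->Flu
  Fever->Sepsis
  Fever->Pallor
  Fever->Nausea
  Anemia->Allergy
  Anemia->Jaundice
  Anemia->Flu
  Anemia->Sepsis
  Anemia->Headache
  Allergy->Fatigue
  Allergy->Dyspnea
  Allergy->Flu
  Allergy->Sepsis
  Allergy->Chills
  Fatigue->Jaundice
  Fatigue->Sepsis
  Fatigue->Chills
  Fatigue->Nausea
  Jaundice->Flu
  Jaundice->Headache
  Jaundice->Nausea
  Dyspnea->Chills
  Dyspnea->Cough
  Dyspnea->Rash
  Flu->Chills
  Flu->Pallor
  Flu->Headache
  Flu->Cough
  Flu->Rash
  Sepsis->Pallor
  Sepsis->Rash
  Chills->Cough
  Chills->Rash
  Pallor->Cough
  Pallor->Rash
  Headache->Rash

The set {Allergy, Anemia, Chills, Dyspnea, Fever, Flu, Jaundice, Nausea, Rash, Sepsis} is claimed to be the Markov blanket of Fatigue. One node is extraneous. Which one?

A node's Markov blanket = Pa ∪ Ch ∪ (parents of Ch other than the node itself).
Pa(Fatigue) = {Allergy}.
Ch(Fatigue) = {Chills, Jaundice, Nausea, Sepsis}.
Co-parents of Fatigue (other parents of its children):
  parents(Jaundice) \ {Fatigue} = {Anemia}.
  Sepsis's other parents are Allergy, Anemia, Fever.
  parents(Chills) \ {Fatigue} = {Allergy, Dyspnea, Flu}.
  Nausea also has parents Fever, Jaundice.
MB(Fatigue) = {Allergy, Anemia, Chills, Dyspnea, Fever, Flu, Jaundice, Nausea, Sepsis}.
Rash is neither a parent, child, nor co-parent of Fatigue, so it does not belong.

Rash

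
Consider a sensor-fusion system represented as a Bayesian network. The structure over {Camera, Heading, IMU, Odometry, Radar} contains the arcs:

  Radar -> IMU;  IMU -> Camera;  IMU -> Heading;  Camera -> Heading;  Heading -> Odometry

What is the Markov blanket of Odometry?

A node's Markov blanket = Pa ∪ Ch ∪ (parents of Ch other than the node itself).
Children of Odometry: none.
Pa(Odometry) = {Heading}.
Odometry has no children, so there are no co-parents.
MB(Odometry) = {Heading}.

{Heading}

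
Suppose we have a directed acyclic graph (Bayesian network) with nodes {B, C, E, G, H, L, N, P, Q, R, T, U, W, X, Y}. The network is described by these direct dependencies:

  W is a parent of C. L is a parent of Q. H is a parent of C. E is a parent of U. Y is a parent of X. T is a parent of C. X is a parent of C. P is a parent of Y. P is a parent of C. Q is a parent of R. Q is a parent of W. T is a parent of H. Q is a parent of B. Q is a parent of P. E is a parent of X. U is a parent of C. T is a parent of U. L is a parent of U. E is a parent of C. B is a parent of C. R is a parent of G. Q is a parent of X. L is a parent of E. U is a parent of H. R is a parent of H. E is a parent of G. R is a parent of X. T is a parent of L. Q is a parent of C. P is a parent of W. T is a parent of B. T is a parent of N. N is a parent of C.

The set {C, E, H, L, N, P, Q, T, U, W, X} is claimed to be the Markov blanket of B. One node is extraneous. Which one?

Pa(B) = {Q, T}.
B has child C.
Co-parents of B (other parents of its children):
  C: E, H, N, P, Q, T, U, W, X
MB(B) = {C, E, H, N, P, Q, T, U, W, X}.
L is neither a parent, child, nor co-parent of B, so it does not belong.

L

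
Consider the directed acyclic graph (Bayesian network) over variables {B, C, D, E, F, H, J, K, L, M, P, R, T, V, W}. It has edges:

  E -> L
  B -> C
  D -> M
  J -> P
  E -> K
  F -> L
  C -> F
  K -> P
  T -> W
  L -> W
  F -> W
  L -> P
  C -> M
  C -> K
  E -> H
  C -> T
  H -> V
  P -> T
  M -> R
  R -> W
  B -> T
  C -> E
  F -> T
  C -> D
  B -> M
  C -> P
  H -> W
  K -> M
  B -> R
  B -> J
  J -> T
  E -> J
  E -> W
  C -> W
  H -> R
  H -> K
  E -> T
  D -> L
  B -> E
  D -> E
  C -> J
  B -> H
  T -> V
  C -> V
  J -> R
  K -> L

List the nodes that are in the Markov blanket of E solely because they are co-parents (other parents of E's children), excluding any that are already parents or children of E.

Children of E: H, J, K, L, T, W.
  H: B
  J: B, C
  K: C, H
  L: D, F, K
  T: B, C, F, J, P
  W: C, F, H, L, R, T
Excluding nodes already adjacent to E (B, C, D, H, J, K, L, T, W), the co-parent-only contribution is {F, P, R}.

{F, P, R}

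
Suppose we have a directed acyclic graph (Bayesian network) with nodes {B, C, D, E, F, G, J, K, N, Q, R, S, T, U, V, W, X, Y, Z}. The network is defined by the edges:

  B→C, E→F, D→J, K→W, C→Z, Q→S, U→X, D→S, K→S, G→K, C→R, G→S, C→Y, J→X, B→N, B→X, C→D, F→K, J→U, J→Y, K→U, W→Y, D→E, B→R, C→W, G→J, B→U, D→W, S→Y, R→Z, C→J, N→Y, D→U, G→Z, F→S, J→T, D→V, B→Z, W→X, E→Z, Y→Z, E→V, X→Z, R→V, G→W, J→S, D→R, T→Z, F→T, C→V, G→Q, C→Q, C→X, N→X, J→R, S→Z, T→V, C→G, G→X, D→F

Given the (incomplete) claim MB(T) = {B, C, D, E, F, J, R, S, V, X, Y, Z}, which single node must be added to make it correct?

Recall MB(v) = parents ∪ children ∪ spouses, where spouses are the other parents of v's children.
Children of T: V, Z.
Parents of T: F, J.
Other parents of T's children:
  V also has parents C, D, E, R.
  Z's other parents are B, C, E, G, R, S, X, Y.
MB(T) = {B, C, D, E, F, G, J, R, S, V, X, Y, Z}.
Comparing with the claimed set, G is missing.

G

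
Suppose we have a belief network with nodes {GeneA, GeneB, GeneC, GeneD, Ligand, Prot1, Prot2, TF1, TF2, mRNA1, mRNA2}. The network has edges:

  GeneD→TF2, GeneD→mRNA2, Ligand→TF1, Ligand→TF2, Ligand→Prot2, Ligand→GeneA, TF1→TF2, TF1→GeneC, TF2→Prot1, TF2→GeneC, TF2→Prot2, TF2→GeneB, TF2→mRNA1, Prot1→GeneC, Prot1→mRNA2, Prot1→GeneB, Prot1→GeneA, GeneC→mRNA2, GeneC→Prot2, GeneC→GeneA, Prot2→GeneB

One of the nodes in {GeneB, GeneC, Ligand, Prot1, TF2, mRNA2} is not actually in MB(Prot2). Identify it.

Ch(Prot2) = {GeneB}.
Prot2 has parents GeneC, Ligand, TF2.
Other parents of Prot2's children:
  GeneB also has parents Prot1, TF2.
MB(Prot2) = {GeneB, GeneC, Ligand, Prot1, TF2}.
mRNA2 is neither a parent, child, nor co-parent of Prot2, so it does not belong.

mRNA2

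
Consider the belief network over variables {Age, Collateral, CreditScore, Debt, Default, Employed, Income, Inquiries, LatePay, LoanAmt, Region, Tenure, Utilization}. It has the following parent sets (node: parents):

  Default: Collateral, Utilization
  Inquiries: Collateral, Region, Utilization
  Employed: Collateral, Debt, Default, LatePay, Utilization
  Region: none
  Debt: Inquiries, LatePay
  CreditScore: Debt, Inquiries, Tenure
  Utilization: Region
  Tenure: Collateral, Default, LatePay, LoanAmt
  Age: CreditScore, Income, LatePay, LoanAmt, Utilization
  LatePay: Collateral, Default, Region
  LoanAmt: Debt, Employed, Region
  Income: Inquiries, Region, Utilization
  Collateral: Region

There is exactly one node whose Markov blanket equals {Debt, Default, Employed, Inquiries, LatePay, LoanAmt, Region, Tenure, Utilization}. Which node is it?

Collateral

The target node must have every member of {Debt, Default, Employed, Inquiries, LatePay, LoanAmt, Region, Tenure, Utilization} as a parent, child, or co-parent, and no others.
Parents of Collateral: Region; children: Default, Employed, Inquiries, LatePay, Tenure; co-parents: Debt, Default, LatePay, LoanAmt, Region, Utilization.
These exactly cover the given set, so the node is Collateral.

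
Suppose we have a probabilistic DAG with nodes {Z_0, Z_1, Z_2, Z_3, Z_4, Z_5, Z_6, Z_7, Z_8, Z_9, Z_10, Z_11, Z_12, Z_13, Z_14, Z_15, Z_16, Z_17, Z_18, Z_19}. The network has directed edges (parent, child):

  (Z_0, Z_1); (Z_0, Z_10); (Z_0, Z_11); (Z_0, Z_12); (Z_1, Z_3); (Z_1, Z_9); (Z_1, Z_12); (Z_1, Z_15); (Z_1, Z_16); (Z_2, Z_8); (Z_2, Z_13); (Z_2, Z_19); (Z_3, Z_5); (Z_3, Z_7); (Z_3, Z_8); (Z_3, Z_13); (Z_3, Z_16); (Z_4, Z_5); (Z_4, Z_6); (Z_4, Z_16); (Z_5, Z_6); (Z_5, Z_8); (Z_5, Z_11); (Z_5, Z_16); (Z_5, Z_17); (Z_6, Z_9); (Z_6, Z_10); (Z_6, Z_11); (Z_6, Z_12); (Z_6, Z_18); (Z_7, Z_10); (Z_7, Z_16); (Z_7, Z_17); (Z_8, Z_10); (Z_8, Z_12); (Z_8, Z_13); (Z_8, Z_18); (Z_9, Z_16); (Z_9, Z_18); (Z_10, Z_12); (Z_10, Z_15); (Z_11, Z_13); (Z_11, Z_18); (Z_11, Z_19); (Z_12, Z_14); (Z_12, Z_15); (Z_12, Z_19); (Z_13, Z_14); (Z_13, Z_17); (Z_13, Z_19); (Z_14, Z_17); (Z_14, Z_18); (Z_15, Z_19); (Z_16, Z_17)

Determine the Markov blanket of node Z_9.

Z_9 has parents Z_1, Z_6.
Children of Z_9: Z_16, Z_18.
For each child, the remaining parents (spouses of Z_9):
  Z_16 also has parents Z_1, Z_3, Z_4, Z_5, Z_7.
  Z_18's other parents are Z_6, Z_8, Z_11, Z_14.
Taking the union gives {Z_1, Z_3, Z_4, Z_5, Z_6, Z_7, Z_8, Z_11, Z_14, Z_16, Z_18}.

{Z_1, Z_3, Z_4, Z_5, Z_6, Z_7, Z_8, Z_11, Z_14, Z_16, Z_18}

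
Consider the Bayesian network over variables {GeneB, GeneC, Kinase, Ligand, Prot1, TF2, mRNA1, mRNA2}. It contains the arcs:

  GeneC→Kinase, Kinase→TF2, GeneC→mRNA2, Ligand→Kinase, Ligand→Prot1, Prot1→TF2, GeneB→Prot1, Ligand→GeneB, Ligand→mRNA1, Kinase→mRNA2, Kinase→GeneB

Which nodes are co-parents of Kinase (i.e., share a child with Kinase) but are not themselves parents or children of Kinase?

{Prot1}

Children of Kinase: GeneB, TF2, mRNA2.
  GeneB: Ligand
  mRNA2: GeneC
  TF2: Prot1
Excluding nodes already adjacent to Kinase (GeneB, GeneC, Ligand, TF2, mRNA2), the co-parent-only contribution is {Prot1}.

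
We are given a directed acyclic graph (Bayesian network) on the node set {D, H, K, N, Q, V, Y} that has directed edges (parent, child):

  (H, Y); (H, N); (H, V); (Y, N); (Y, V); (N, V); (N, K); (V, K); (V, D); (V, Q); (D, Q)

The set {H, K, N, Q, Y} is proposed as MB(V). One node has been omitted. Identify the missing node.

D

By definition, MB(V) is built from V's parents, V's children, and the co-parents of V.
Ch(V) = {D, K, Q}.
Parents of V: H, N, Y.
Co-parents of V (other parents of its children):
  parents(K) \ {V} = {N}.
  D has no other parent.
  Q's other parent is D.
MB(V) = {D, H, K, N, Q, Y}.
Comparing with the claimed set, D is missing.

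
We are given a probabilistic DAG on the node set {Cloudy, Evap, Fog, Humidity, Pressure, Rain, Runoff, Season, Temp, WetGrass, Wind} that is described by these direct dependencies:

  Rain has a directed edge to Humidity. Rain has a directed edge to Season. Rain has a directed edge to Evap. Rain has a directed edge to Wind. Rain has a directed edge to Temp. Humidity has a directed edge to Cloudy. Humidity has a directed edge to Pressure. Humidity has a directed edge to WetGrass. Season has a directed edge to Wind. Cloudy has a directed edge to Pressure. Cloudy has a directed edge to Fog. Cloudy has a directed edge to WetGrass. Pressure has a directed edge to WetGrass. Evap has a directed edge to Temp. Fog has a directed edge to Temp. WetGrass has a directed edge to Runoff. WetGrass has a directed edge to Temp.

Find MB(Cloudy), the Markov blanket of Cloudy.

Cloudy's children: Fog, Pressure, WetGrass.
Cloudy's parents: Humidity.
Other parents of Cloudy's children:
  Pressure's other parent is Humidity.
  Fog has no other parent.
  parents(WetGrass) \ {Cloudy} = {Humidity, Pressure}.
Taking the union gives {Fog, Humidity, Pressure, WetGrass}.

{Fog, Humidity, Pressure, WetGrass}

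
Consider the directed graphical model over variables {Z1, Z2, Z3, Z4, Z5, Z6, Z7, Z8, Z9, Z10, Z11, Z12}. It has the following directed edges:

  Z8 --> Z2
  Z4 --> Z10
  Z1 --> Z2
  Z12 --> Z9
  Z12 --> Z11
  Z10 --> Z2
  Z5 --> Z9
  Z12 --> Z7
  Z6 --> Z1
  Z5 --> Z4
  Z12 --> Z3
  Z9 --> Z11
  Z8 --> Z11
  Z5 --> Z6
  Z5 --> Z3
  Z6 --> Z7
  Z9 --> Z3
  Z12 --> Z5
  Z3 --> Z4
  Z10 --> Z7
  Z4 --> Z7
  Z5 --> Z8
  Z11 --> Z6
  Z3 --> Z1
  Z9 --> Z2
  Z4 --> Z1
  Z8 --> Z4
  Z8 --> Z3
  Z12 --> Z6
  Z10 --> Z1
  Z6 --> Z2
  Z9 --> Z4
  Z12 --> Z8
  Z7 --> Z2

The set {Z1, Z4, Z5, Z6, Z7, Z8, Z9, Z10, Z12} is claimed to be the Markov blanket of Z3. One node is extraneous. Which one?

By definition, MB(Z3) is built from Z3's parents, Z3's children, and the co-parents of Z3.
Z3's parents: Z5, Z8, Z9, Z12.
Z3 has children Z1, Z4.
For each child, the remaining parents (spouses of Z3):
  Z4 also has parents Z5, Z8, Z9.
  parents(Z1) \ {Z3} = {Z4, Z6, Z10}.
MB(Z3) = {Z1, Z4, Z5, Z6, Z8, Z9, Z10, Z12}.
Z7 is neither a parent, child, nor co-parent of Z3, so it does not belong.

Z7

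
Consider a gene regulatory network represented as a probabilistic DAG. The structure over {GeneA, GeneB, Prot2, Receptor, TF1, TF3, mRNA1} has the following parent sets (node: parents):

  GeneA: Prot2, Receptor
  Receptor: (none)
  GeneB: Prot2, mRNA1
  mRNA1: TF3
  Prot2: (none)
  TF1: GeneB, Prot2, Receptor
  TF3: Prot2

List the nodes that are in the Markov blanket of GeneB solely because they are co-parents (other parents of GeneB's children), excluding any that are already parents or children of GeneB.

Children of GeneB: TF1.
  TF1 also has parents Prot2, Receptor.
Excluding nodes already adjacent to GeneB (Prot2, TF1, mRNA1), the co-parent-only contribution is {Receptor}.

{Receptor}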